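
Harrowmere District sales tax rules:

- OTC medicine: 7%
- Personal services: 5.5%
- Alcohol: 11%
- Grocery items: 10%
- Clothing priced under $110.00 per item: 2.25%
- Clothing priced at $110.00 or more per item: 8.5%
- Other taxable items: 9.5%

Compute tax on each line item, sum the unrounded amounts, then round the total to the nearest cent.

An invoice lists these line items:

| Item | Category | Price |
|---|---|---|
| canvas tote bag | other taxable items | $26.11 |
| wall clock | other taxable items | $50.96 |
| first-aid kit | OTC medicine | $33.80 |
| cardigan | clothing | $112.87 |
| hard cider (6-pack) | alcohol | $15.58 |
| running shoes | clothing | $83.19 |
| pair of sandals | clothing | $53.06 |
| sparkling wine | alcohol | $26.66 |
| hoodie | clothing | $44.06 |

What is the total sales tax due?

$27.98

Canvas tote bag $26.11: other taxable items → 9.5% → $2.48045
Wall clock $50.96: other taxable items → 9.5% → $4.8412
First-aid kit $33.80: OTC medicine → 7% → $2.366
Cardigan $112.87: clothing, $110.00 or more → 8.5% → $9.59395
Hard cider (6-pack) $15.58: alcohol → 11% → $1.7138
Running shoes $83.19: clothing, under $110.00 → 2.25% → $1.871775
Pair of sandals $53.06: clothing, under $110.00 → 2.25% → $1.19385
Sparkling wine $26.66: alcohol → 11% → $2.9326
Hoodie $44.06: clothing, under $110.00 → 2.25% → $0.99135
Unrounded tax sum = $27.984975 → $27.98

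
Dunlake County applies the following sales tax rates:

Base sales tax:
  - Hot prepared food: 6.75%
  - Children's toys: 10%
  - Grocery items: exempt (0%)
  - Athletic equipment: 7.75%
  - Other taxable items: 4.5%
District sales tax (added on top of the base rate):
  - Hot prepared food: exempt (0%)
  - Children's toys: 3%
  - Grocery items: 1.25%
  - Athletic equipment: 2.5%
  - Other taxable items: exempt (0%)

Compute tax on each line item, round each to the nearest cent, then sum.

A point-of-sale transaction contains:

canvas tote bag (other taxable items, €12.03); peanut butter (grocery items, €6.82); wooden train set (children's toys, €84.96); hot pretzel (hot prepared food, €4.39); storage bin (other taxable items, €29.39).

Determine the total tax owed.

Canvas tote bag €12.03: other taxable items → 4.5% + 0% district = 4.5% → €0.54
Peanut butter €6.82: grocery items → 0% + 1.25% district = 1.25% → €0.09
Wooden train set €84.96: children's toys → 10% + 3% district = 13% → €11.04
Hot pretzel €4.39: hot prepared food → 6.75% + 0% district = 6.75% → €0.30
Storage bin €29.39: other taxable items → 4.5% + 0% district = 4.5% → €1.32
Total tax = €0.54 + €0.09 + €11.04 + €0.30 + €1.32 = €13.29

€13.29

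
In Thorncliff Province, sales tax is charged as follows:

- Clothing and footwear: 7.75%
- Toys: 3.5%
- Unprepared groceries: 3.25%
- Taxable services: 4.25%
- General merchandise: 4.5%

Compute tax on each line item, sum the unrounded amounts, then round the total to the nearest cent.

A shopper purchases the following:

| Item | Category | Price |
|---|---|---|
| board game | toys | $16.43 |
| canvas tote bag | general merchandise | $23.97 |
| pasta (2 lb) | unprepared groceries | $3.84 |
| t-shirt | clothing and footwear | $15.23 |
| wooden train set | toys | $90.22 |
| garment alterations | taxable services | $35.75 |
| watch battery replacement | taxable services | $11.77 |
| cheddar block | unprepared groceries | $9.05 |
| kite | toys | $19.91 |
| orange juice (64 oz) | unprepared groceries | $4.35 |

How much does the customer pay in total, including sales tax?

$239.79

Board game $16.43: toys → 3.5% → $0.57505
Canvas tote bag $23.97: general merchandise → 4.5% → $1.07865
Pasta (2 lb) $3.84: unprepared groceries → 3.25% → $0.1248
T-shirt $15.23: clothing and footwear → 7.75% → $1.180325
Wooden train set $90.22: toys → 3.5% → $3.1577
Garment alterations $35.75: taxable services → 4.25% → $1.519375
Watch battery replacement $11.77: taxable services → 4.25% → $0.500225
Cheddar block $9.05: unprepared groceries → 3.25% → $0.294125
Kite $19.91: toys → 3.5% → $0.69685
Orange juice (64 oz) $4.35: unprepared groceries → 3.25% → $0.141375
Subtotal = $230.52; unrounded tax = $9.268475 → $9.27; total due = $239.79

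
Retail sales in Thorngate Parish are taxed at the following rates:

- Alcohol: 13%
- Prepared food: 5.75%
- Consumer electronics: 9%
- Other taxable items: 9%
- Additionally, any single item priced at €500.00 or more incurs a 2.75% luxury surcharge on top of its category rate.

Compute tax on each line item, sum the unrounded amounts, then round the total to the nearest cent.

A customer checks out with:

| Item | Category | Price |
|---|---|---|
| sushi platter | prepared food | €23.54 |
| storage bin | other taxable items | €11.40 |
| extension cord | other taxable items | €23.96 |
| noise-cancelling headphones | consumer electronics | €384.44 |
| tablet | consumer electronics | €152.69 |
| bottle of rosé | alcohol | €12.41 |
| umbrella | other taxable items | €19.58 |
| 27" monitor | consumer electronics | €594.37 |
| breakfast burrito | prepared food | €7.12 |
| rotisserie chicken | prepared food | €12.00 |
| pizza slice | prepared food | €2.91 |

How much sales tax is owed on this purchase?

€127.36

Sushi platter €23.54: prepared food → 5.75% → €1.35355
Storage bin €11.40: other taxable items → 9% → €1.026
Extension cord €23.96: other taxable items → 9% → €2.1564
Noise-cancelling headphones €384.44: consumer electronics → 9% → €34.5996
Tablet €152.69: consumer electronics → 9% → €13.7421
Bottle of rosé €12.41: alcohol → 13% → €1.6133
Umbrella €19.58: other taxable items → 9% → €1.7622
27" monitor €594.37: consumer electronics → 9% + 2.75% surcharge = 11.75% → €69.838475
Breakfast burrito €7.12: prepared food → 5.75% → €0.4094
Rotisserie chicken €12.00: prepared food → 5.75% → €0.69
Pizza slice €2.91: prepared food → 5.75% → €0.167325
Unrounded tax sum = €127.35835 → €127.36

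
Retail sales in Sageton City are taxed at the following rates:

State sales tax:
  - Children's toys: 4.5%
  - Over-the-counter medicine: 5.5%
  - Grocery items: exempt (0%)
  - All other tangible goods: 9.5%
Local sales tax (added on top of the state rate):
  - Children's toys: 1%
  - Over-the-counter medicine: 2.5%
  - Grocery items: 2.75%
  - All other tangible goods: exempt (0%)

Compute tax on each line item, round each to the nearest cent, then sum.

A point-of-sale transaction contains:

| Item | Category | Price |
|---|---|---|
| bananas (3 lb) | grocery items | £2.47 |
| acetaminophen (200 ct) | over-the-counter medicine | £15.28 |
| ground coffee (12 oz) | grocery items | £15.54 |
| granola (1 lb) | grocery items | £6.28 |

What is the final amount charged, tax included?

£41.46

Bananas (3 lb) £2.47: grocery items → 0% + 2.75% local = 2.75% → £0.07
Acetaminophen (200 ct) £15.28: over-the-counter medicine → 5.5% + 2.5% local = 8% → £1.22
Ground coffee (12 oz) £15.54: grocery items → 0% + 2.75% local = 2.75% → £0.43
Granola (1 lb) £6.28: grocery items → 0% + 2.75% local = 2.75% → £0.17
Subtotal = £39.57; tax = £1.89; total due = £41.46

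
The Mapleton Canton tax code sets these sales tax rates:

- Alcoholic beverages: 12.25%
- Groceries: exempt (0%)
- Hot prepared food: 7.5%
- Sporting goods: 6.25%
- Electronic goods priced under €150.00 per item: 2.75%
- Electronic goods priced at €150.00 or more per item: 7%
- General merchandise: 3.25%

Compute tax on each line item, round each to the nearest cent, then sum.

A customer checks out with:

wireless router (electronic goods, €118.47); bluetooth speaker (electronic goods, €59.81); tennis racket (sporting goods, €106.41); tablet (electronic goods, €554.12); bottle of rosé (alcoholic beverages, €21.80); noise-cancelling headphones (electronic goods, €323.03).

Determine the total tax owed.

Wireless router €118.47: electronic goods, under €150.00 → 2.75% → €3.26
Bluetooth speaker €59.81: electronic goods, under €150.00 → 2.75% → €1.64
Tennis racket €106.41: sporting goods → 6.25% → €6.65
Tablet €554.12: electronic goods, €150.00 or more → 7% → €38.79
Bottle of rosé €21.80: alcoholic beverages → 12.25% → €2.67
Noise-cancelling headphones €323.03: electronic goods, €150.00 or more → 7% → €22.61
Total tax = €3.26 + €1.64 + €6.65 + €38.79 + €2.67 + €22.61 = €75.62

€75.62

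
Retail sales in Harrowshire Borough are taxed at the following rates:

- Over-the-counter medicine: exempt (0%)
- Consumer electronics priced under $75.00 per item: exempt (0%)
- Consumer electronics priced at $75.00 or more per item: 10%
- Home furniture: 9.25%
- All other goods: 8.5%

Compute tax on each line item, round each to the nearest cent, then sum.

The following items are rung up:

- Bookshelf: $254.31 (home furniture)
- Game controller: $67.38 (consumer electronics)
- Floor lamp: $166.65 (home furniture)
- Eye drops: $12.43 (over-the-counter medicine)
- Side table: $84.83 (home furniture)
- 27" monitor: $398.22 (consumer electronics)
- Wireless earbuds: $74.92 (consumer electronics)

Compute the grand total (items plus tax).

$1145.35

Bookshelf $254.31: home furniture → 9.25% → $23.52
Game controller $67.38: consumer electronics, under $75.00 → 0% → $0.00
Floor lamp $166.65: home furniture → 9.25% → $15.42
Eye drops $12.43: over-the-counter medicine → 0% → $0.00
Side table $84.83: home furniture → 9.25% → $7.85
27" monitor $398.22: consumer electronics, $75.00 or more → 10% → $39.82
Wireless earbuds $74.92: consumer electronics, under $75.00 → 0% → $0.00
Subtotal = $1058.74; tax = $86.61; total due = $1145.35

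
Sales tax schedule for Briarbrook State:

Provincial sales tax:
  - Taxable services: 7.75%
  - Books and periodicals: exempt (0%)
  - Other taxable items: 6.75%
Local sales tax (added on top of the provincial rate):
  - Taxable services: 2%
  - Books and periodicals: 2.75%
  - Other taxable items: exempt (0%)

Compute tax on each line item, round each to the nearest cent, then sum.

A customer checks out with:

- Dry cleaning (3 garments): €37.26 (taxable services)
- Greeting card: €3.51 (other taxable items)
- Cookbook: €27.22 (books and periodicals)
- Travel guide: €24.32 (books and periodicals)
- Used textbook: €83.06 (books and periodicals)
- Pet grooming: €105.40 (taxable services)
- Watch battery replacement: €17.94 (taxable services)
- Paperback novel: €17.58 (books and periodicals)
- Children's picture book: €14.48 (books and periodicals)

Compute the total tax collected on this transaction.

€20.48

Dry cleaning (3 garments) €37.26: taxable services → 7.75% + 2% local = 9.75% → €3.63
Greeting card €3.51: other taxable items → 6.75% + 0% local = 6.75% → €0.24
Cookbook €27.22: books and periodicals → 0% + 2.75% local = 2.75% → €0.75
Travel guide €24.32: books and periodicals → 0% + 2.75% local = 2.75% → €0.67
Used textbook €83.06: books and periodicals → 0% + 2.75% local = 2.75% → €2.28
Pet grooming €105.40: taxable services → 7.75% + 2% local = 9.75% → €10.28
Watch battery replacement €17.94: taxable services → 7.75% + 2% local = 9.75% → €1.75
Paperback novel €17.58: books and periodicals → 0% + 2.75% local = 2.75% → €0.48
Children's picture book €14.48: books and periodicals → 0% + 2.75% local = 2.75% → €0.40
Total tax = €3.63 + €0.24 + €0.75 + €0.67 + €2.28 + €10.28 + €1.75 + €0.48 + €0.40 = €20.48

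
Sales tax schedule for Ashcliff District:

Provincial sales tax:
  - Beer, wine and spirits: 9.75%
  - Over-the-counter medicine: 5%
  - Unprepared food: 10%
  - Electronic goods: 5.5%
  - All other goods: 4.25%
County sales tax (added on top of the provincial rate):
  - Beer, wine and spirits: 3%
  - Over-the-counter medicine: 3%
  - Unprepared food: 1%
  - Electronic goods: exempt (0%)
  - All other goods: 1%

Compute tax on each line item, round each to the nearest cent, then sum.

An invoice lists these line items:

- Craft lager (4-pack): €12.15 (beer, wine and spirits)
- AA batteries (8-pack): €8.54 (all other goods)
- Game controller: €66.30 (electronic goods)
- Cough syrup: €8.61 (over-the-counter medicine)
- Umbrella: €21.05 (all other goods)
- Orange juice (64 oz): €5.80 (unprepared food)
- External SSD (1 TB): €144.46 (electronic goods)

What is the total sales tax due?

€16.04

Craft lager (4-pack) €12.15: beer, wine and spirits → 9.75% + 3% county = 12.75% → €1.55
AA batteries (8-pack) €8.54: all other goods → 4.25% + 1% county = 5.25% → €0.45
Game controller €66.30: electronic goods → 5.5% + 0% county = 5.5% → €3.65
Cough syrup €8.61: over-the-counter medicine → 5% + 3% county = 8% → €0.69
Umbrella €21.05: all other goods → 4.25% + 1% county = 5.25% → €1.11
Orange juice (64 oz) €5.80: unprepared food → 10% + 1% county = 11% → €0.64
External SSD (1 TB) €144.46: electronic goods → 5.5% + 0% county = 5.5% → €7.95
Total tax = €1.55 + €0.45 + €3.65 + €0.69 + €1.11 + €0.64 + €7.95 = €16.04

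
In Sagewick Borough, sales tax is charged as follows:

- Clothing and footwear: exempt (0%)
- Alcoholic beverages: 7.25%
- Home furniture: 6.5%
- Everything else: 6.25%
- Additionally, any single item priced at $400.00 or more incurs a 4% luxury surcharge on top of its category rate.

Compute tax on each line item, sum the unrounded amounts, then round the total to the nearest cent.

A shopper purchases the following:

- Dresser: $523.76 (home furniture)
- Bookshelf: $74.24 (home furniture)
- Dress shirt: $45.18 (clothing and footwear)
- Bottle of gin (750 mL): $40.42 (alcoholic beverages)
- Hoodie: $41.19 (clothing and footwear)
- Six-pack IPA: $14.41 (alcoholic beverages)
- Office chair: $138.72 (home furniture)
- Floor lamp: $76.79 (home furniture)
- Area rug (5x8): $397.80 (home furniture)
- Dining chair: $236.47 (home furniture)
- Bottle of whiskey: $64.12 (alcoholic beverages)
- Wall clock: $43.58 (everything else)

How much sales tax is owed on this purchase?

$126.40

Dresser $523.76: home furniture → 6.5% + 4% surcharge = 10.5% → $54.9948
Bookshelf $74.24: home furniture → 6.5% → $4.8256
Dress shirt $45.18: clothing and footwear → 0% → $0.00
Bottle of gin (750 mL) $40.42: alcoholic beverages → 7.25% → $2.93045
Hoodie $41.19: clothing and footwear → 0% → $0.00
Six-pack IPA $14.41: alcoholic beverages → 7.25% → $1.044725
Office chair $138.72: home furniture → 6.5% → $9.0168
Floor lamp $76.79: home furniture → 6.5% → $4.99135
Area rug (5x8) $397.80: home furniture → 6.5% → $25.857
Dining chair $236.47: home furniture → 6.5% → $15.37055
Bottle of whiskey $64.12: alcoholic beverages → 7.25% → $4.6487
Wall clock $43.58: everything else → 6.25% → $2.72375
Unrounded tax sum = $126.403725 → $126.40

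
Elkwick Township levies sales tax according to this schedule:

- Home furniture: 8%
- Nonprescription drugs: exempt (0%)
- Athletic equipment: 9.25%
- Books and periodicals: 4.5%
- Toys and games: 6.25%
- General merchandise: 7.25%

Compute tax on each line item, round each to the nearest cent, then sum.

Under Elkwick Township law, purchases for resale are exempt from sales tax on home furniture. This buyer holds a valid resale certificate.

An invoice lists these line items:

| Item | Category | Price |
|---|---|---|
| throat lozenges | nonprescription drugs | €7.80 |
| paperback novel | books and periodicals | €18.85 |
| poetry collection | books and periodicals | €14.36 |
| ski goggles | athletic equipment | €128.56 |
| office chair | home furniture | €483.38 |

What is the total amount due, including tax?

Throat lozenges €7.80: nonprescription drugs → 0% → €0.00
Paperback novel €18.85: books and periodicals → 4.5% → €0.85
Poetry collection €14.36: books and periodicals → 4.5% → €0.65
Ski goggles €128.56: athletic equipment → 9.25% → €11.89
Office chair €483.38: home furniture, buyer-exempt → 0% → €0.00
Subtotal = €652.95; tax = €13.39; total due = €666.34

€666.34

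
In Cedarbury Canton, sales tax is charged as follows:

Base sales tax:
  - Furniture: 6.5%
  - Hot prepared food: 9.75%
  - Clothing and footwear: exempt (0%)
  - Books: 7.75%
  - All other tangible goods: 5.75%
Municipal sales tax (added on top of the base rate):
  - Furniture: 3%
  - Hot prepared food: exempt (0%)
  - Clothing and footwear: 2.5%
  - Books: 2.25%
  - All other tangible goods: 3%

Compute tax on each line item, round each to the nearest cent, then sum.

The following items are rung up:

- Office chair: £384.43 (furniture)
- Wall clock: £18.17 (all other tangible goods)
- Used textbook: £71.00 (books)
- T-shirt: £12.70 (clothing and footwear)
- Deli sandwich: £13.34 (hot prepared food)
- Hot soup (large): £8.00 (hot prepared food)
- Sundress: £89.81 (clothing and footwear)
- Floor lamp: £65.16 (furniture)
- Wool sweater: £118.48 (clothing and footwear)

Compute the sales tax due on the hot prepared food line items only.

£2.08

Deli sandwich £13.34: hot prepared food → 9.75% + 0% municipal = 9.75% → £1.30
Hot soup (large) £8.00: hot prepared food → 9.75% + 0% municipal = 9.75% → £0.78
Tax on hot prepared food = £1.30 + £0.78 = £2.08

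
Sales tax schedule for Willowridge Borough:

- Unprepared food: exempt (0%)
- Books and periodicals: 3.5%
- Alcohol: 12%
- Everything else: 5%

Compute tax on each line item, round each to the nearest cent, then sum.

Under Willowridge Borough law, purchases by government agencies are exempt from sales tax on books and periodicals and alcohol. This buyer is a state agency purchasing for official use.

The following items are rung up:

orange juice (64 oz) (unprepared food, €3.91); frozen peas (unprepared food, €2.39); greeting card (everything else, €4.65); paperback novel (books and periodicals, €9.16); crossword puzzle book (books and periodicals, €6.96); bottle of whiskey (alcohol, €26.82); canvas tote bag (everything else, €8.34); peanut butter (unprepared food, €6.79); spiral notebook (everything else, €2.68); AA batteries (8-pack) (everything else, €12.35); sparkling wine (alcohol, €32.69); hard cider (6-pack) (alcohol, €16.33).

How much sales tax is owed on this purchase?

Orange juice (64 oz) €3.91: unprepared food → 0% → €0.00
Frozen peas €2.39: unprepared food → 0% → €0.00
Greeting card €4.65: everything else → 5% → €0.23
Paperback novel €9.16: books and periodicals, buyer-exempt → 0% → €0.00
Crossword puzzle book €6.96: books and periodicals, buyer-exempt → 0% → €0.00
Bottle of whiskey €26.82: alcohol, buyer-exempt → 0% → €0.00
Canvas tote bag €8.34: everything else → 5% → €0.42
Peanut butter €6.79: unprepared food → 0% → €0.00
Spiral notebook €2.68: everything else → 5% → €0.13
AA batteries (8-pack) €12.35: everything else → 5% → €0.62
Sparkling wine €32.69: alcohol, buyer-exempt → 0% → €0.00
Hard cider (6-pack) €16.33: alcohol, buyer-exempt → 0% → €0.00
Total tax = €0.23 + €0.42 + €0.13 + €0.62 = €1.40

€1.40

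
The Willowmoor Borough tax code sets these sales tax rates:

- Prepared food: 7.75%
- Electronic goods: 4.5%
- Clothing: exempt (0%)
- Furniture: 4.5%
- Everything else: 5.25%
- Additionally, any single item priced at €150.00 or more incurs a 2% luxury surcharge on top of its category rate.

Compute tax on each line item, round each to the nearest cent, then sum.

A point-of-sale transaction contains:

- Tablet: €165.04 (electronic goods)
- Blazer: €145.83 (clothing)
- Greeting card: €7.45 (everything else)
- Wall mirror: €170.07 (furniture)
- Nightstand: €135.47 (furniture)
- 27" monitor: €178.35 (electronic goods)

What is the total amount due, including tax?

Tablet €165.04: electronic goods → 4.5% + 2% surcharge = 6.5% → €10.73
Blazer €145.83: clothing → 0% → €0.00
Greeting card €7.45: everything else → 5.25% → €0.39
Wall mirror €170.07: furniture → 4.5% + 2% surcharge = 6.5% → €11.05
Nightstand €135.47: furniture → 4.5% → €6.10
27" monitor €178.35: electronic goods → 4.5% + 2% surcharge = 6.5% → €11.59
Subtotal = €802.21; tax = €39.86; total due = €842.07

€842.07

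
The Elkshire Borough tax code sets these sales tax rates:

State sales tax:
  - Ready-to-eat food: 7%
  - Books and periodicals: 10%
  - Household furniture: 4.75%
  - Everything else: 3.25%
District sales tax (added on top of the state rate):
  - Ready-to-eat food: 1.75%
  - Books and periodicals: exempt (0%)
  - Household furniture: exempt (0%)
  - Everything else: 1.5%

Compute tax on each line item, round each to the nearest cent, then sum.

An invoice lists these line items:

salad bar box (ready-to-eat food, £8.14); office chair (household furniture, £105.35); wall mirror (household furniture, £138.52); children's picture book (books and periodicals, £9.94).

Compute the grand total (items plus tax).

£275.23

Salad bar box £8.14: ready-to-eat food → 7% + 1.75% district = 8.75% → £0.71
Office chair £105.35: household furniture → 4.75% + 0% district = 4.75% → £5.00
Wall mirror £138.52: household furniture → 4.75% + 0% district = 4.75% → £6.58
Children's picture book £9.94: books and periodicals → 10% + 0% district = 10% → £0.99
Subtotal = £261.95; tax = £13.28; total due = £275.23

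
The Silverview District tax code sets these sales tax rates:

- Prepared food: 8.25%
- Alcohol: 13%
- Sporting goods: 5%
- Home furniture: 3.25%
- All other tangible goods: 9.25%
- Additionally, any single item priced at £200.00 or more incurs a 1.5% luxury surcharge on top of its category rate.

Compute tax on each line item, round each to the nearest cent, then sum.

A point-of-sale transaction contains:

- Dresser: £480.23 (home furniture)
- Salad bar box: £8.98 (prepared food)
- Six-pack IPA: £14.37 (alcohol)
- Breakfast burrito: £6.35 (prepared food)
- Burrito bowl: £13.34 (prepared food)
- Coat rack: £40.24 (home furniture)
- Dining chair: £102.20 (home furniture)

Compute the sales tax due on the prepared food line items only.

£2.36

Salad bar box £8.98: prepared food → 8.25% → £0.74
Breakfast burrito £6.35: prepared food → 8.25% → £0.52
Burrito bowl £13.34: prepared food → 8.25% → £1.10
Tax on prepared food = £0.74 + £0.52 + £1.10 = £2.36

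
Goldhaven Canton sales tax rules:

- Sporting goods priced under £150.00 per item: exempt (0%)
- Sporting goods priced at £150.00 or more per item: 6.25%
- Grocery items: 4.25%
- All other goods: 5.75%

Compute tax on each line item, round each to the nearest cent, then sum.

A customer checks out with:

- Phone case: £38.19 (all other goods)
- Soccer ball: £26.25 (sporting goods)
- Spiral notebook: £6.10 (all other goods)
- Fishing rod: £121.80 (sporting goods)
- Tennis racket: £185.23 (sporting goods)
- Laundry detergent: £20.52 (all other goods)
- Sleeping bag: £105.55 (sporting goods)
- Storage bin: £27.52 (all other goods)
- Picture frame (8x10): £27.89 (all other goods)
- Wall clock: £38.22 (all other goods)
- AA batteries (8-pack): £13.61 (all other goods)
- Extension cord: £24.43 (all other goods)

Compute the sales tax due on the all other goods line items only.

Phone case £38.19: all other goods → 5.75% → £2.20
Spiral notebook £6.10: all other goods → 5.75% → £0.35
Laundry detergent £20.52: all other goods → 5.75% → £1.18
Storage bin £27.52: all other goods → 5.75% → £1.58
Picture frame (8x10) £27.89: all other goods → 5.75% → £1.60
Wall clock £38.22: all other goods → 5.75% → £2.20
AA batteries (8-pack) £13.61: all other goods → 5.75% → £0.78
Extension cord £24.43: all other goods → 5.75% → £1.40
Tax on all other goods = £2.20 + £0.35 + £1.18 + £1.58 + £1.60 + £2.20 + £0.78 + £1.40 = £11.29

£11.29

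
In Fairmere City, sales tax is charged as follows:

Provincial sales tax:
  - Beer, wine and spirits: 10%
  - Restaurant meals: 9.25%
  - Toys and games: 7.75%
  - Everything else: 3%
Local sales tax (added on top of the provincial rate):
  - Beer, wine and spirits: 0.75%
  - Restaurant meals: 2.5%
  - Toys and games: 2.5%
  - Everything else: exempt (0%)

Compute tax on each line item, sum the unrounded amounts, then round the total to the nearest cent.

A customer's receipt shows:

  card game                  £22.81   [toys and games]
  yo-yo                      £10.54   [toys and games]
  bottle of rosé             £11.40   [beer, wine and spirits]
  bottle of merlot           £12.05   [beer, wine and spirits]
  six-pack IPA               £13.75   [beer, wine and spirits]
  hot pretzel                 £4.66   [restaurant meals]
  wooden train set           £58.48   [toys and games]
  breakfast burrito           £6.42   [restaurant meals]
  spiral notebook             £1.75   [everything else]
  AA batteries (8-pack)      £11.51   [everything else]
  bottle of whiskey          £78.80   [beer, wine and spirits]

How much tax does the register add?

£23.58

Card game £22.81: toys and games → 7.75% + 2.5% local = 10.25% → £2.338025
Yo-yo £10.54: toys and games → 7.75% + 2.5% local = 10.25% → £1.08035
Bottle of rosé £11.40: beer, wine and spirits → 10% + 0.75% local = 10.75% → £1.2255
Bottle of merlot £12.05: beer, wine and spirits → 10% + 0.75% local = 10.75% → £1.295375
Six-pack IPA £13.75: beer, wine and spirits → 10% + 0.75% local = 10.75% → £1.478125
Hot pretzel £4.66: restaurant meals → 9.25% + 2.5% local = 11.75% → £0.54755
Wooden train set £58.48: toys and games → 7.75% + 2.5% local = 10.25% → £5.9942
Breakfast burrito £6.42: restaurant meals → 9.25% + 2.5% local = 11.75% → £0.75435
Spiral notebook £1.75: everything else → 3% + 0% local = 3% → £0.0525
AA batteries (8-pack) £11.51: everything else → 3% + 0% local = 3% → £0.3453
Bottle of whiskey £78.80: beer, wine and spirits → 10% + 0.75% local = 10.75% → £8.471
Unrounded tax sum = £23.582275 → £23.58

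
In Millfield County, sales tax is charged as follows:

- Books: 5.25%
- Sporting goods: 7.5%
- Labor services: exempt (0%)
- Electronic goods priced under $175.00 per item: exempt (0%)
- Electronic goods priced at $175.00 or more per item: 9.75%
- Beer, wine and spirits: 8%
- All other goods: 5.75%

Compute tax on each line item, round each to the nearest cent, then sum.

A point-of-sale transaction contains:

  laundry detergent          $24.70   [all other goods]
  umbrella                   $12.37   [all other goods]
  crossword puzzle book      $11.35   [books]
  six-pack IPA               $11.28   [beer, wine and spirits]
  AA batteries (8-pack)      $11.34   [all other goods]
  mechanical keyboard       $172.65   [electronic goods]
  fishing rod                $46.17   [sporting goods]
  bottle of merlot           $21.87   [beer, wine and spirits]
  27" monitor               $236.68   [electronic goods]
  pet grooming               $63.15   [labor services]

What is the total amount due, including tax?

$644.13

Laundry detergent $24.70: all other goods → 5.75% → $1.42
Umbrella $12.37: all other goods → 5.75% → $0.71
Crossword puzzle book $11.35: books → 5.25% → $0.60
Six-pack IPA $11.28: beer, wine and spirits → 8% → $0.90
AA batteries (8-pack) $11.34: all other goods → 5.75% → $0.65
Mechanical keyboard $172.65: electronic goods, under $175.00 → 0% → $0.00
Fishing rod $46.17: sporting goods → 7.5% → $3.46
Bottle of merlot $21.87: beer, wine and spirits → 8% → $1.75
27" monitor $236.68: electronic goods, $175.00 or more → 9.75% → $23.08
Pet grooming $63.15: labor services → 0% → $0.00
Subtotal = $611.56; tax = $32.57; total due = $644.13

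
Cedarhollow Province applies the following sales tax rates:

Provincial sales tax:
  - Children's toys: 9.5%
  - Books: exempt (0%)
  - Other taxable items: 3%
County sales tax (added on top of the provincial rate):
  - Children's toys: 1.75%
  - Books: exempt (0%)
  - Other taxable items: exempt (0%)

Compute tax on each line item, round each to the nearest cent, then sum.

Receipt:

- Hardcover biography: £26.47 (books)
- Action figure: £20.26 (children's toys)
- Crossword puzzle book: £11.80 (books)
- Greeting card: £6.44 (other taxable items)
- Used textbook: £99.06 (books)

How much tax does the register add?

£2.47

Hardcover biography £26.47: books → 0% + 0% county = 0% → £0.00
Action figure £20.26: children's toys → 9.5% + 1.75% county = 11.25% → £2.28
Crossword puzzle book £11.80: books → 0% + 0% county = 0% → £0.00
Greeting card £6.44: other taxable items → 3% + 0% county = 3% → £0.19
Used textbook £99.06: books → 0% + 0% county = 0% → £0.00
Total tax = £2.28 + £0.19 = £2.47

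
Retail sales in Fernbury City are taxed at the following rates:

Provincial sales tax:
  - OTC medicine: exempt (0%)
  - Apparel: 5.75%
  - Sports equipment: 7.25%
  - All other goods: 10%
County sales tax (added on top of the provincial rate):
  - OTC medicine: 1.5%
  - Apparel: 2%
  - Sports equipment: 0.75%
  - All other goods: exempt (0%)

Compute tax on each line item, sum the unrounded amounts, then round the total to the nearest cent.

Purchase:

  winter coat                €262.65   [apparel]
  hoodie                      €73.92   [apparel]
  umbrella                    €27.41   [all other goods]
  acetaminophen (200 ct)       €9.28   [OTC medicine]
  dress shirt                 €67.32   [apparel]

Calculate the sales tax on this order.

Winter coat €262.65: apparel → 5.75% + 2% county = 7.75% → €20.355375
Hoodie €73.92: apparel → 5.75% + 2% county = 7.75% → €5.7288
Umbrella €27.41: all other goods → 10% + 0% county = 10% → €2.741
Acetaminophen (200 ct) €9.28: OTC medicine → 0% + 1.5% county = 1.5% → €0.1392
Dress shirt €67.32: apparel → 5.75% + 2% county = 7.75% → €5.2173
Unrounded tax sum = €34.181675 → €34.18

€34.18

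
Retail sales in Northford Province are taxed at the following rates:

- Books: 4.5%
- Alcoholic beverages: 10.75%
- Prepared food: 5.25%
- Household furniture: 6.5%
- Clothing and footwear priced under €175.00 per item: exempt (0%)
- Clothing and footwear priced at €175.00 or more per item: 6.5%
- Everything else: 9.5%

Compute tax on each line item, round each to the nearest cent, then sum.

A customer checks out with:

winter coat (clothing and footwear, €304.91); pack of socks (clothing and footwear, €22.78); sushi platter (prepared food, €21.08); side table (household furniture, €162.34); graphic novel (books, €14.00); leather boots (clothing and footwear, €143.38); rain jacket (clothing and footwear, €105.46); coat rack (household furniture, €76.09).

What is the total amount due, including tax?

€887.10

Winter coat €304.91: clothing and footwear, €175.00 or more → 6.5% → €19.82
Pack of socks €22.78: clothing and footwear, under €175.00 → 0% → €0.00
Sushi platter €21.08: prepared food → 5.25% → €1.11
Side table €162.34: household furniture → 6.5% → €10.55
Graphic novel €14.00: books → 4.5% → €0.63
Leather boots €143.38: clothing and footwear, under €175.00 → 0% → €0.00
Rain jacket €105.46: clothing and footwear, under €175.00 → 0% → €0.00
Coat rack €76.09: household furniture → 6.5% → €4.95
Subtotal = €850.04; tax = €37.06; total due = €887.10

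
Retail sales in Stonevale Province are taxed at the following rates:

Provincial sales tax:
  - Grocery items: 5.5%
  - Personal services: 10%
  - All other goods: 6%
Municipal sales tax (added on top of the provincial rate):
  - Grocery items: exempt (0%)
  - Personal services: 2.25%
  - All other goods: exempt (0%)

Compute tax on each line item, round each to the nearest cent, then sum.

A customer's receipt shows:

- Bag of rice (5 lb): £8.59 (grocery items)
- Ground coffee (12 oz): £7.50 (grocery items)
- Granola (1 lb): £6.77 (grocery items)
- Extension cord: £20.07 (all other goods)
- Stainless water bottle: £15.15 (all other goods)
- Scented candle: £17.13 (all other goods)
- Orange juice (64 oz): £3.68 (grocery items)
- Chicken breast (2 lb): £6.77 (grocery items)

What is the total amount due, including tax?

£90.62

Bag of rice (5 lb) £8.59: grocery items → 5.5% + 0% municipal = 5.5% → £0.47
Ground coffee (12 oz) £7.50: grocery items → 5.5% + 0% municipal = 5.5% → £0.41
Granola (1 lb) £6.77: grocery items → 5.5% + 0% municipal = 5.5% → £0.37
Extension cord £20.07: all other goods → 6% + 0% municipal = 6% → £1.20
Stainless water bottle £15.15: all other goods → 6% + 0% municipal = 6% → £0.91
Scented candle £17.13: all other goods → 6% + 0% municipal = 6% → £1.03
Orange juice (64 oz) £3.68: grocery items → 5.5% + 0% municipal = 5.5% → £0.20
Chicken breast (2 lb) £6.77: grocery items → 5.5% + 0% municipal = 5.5% → £0.37
Subtotal = £85.66; tax = £4.96; total due = £90.62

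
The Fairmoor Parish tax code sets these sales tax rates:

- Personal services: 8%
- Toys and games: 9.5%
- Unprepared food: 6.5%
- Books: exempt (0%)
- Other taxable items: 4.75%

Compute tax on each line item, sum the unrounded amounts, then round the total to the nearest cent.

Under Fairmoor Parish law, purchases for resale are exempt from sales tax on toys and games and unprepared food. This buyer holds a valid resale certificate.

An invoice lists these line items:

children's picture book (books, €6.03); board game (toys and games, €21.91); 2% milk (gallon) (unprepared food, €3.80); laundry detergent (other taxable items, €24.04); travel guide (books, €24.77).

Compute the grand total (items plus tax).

€81.69

Children's picture book €6.03: books → 0% → €0.00
Board game €21.91: toys and games, buyer-exempt → 0% → €0.00
2% milk (gallon) €3.80: unprepared food, buyer-exempt → 0% → €0.00
Laundry detergent €24.04: other taxable items → 4.75% → €1.1419
Travel guide €24.77: books → 0% → €0.00
Subtotal = €80.55; unrounded tax = €1.1419 → €1.14; total due = €81.69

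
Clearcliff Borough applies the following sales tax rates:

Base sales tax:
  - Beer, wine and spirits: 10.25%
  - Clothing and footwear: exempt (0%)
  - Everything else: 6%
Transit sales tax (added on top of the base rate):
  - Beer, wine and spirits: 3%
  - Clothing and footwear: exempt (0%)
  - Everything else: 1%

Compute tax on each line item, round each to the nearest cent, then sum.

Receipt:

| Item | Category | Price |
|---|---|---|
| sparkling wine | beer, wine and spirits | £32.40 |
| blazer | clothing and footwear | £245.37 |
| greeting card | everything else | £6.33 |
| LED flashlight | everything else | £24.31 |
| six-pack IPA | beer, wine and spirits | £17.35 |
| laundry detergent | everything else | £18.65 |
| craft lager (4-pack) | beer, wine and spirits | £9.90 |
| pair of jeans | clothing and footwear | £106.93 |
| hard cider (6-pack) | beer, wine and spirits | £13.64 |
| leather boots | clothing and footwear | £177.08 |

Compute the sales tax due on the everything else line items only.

Greeting card £6.33: everything else → 6% + 1% transit = 7% → £0.44
LED flashlight £24.31: everything else → 6% + 1% transit = 7% → £1.70
Laundry detergent £18.65: everything else → 6% + 1% transit = 7% → £1.31
Tax on everything else = £0.44 + £1.70 + £1.31 = £3.45

£3.45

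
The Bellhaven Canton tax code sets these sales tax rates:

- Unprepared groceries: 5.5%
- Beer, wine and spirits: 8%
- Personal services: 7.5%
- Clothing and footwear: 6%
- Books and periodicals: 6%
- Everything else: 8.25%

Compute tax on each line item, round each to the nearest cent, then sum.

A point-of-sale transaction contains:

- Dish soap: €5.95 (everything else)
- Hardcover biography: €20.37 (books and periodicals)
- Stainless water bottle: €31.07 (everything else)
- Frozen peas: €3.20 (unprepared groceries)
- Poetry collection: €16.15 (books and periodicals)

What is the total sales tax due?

Dish soap €5.95: everything else → 8.25% → €0.49
Hardcover biography €20.37: books and periodicals → 6% → €1.22
Stainless water bottle €31.07: everything else → 8.25% → €2.56
Frozen peas €3.20: unprepared groceries → 5.5% → €0.18
Poetry collection €16.15: books and periodicals → 6% → €0.97
Total tax = €0.49 + €1.22 + €2.56 + €0.18 + €0.97 = €5.42

€5.42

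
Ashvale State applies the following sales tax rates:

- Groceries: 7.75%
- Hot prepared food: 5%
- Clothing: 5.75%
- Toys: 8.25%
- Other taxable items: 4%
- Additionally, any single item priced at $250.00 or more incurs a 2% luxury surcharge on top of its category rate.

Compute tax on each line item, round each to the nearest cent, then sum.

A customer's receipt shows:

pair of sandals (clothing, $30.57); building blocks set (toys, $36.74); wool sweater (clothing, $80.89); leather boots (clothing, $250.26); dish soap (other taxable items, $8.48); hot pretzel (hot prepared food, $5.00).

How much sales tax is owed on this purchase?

$29.43

Pair of sandals $30.57: clothing → 5.75% → $1.76
Building blocks set $36.74: toys → 8.25% → $3.03
Wool sweater $80.89: clothing → 5.75% → $4.65
Leather boots $250.26: clothing → 5.75% + 2% surcharge = 7.75% → $19.40
Dish soap $8.48: other taxable items → 4% → $0.34
Hot pretzel $5.00: hot prepared food → 5% → $0.25
Total tax = $1.76 + $3.03 + $4.65 + $19.40 + $0.34 + $0.25 = $29.43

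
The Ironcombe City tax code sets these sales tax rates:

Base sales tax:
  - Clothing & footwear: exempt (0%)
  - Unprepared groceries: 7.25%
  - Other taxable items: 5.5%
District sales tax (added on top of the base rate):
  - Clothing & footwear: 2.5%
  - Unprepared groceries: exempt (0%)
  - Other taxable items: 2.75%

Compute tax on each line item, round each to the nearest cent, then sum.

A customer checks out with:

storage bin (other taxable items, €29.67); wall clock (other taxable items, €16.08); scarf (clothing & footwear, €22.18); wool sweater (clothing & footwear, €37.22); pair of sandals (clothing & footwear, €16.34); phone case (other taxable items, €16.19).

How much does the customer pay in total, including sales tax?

Storage bin €29.67: other taxable items → 5.5% + 2.75% district = 8.25% → €2.45
Wall clock €16.08: other taxable items → 5.5% + 2.75% district = 8.25% → €1.33
Scarf €22.18: clothing & footwear → 0% + 2.5% district = 2.5% → €0.55
Wool sweater €37.22: clothing & footwear → 0% + 2.5% district = 2.5% → €0.93
Pair of sandals €16.34: clothing & footwear → 0% + 2.5% district = 2.5% → €0.41
Phone case €16.19: other taxable items → 5.5% + 2.75% district = 8.25% → €1.34
Subtotal = €137.68; tax = €7.01; total due = €144.69

€144.69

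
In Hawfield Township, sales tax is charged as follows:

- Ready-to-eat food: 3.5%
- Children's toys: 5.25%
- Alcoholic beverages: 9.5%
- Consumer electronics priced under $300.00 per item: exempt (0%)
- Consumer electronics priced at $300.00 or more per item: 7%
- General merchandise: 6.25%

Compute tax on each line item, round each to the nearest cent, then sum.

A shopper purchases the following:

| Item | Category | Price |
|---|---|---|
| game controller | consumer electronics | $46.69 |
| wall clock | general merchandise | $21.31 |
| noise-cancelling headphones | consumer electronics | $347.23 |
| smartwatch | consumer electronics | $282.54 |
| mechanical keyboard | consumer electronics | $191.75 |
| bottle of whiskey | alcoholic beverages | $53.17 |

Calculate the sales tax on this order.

Game controller $46.69: consumer electronics, under $300.00 → 0% → $0.00
Wall clock $21.31: general merchandise → 6.25% → $1.33
Noise-cancelling headphones $347.23: consumer electronics, $300.00 or more → 7% → $24.31
Smartwatch $282.54: consumer electronics, under $300.00 → 0% → $0.00
Mechanical keyboard $191.75: consumer electronics, under $300.00 → 0% → $0.00
Bottle of whiskey $53.17: alcoholic beverages → 9.5% → $5.05
Total tax = $1.33 + $24.31 + $5.05 = $30.69

$30.69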